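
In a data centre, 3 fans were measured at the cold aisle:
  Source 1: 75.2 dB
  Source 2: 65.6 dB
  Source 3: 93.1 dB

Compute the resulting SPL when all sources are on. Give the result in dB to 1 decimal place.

Σ 10^(Lᵢ/10) = 2.078e+09.
L_total = 10·log₁₀(2.078e+09) = 93.2 dB.

93.2 dB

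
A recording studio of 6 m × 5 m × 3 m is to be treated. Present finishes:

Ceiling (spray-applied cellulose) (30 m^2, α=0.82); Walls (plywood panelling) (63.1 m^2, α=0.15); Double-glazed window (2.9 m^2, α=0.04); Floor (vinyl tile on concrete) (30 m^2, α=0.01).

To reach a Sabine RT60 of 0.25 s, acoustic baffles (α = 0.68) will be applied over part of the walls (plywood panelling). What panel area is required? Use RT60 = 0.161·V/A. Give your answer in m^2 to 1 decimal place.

44.3

Equivalent absorption area: A₁ = 30×0.82 + 63.1×0.15 + 2.9×0.04 + 30×0.01 = 34.481 m^2.
Required A₂ = 0.161·90/0.25 = 57.960 sabins.
Absorption to add: 57.960 − 34.481 = 23.479 sabins.
Each m^2 of panel replacing the walls (plywood panelling) adds (0.68 − 0.15) = 0.53 sabins.
Panel area = 23.479 / 0.53 = 44.3 m^2.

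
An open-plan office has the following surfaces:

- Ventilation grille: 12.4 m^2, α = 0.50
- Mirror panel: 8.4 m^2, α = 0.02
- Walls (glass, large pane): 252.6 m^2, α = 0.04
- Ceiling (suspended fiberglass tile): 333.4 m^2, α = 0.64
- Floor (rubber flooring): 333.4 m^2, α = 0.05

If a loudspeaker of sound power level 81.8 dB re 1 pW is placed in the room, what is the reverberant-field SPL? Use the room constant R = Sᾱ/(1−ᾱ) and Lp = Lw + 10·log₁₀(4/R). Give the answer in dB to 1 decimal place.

A = 246.518 sabins; S = 940.2 m^2.
ᾱ = 0.2622, so room constant R = A/(1−ᾱ) = 334.126 m^2.
Lp = Lw + 10 log₁₀(4/R) = 81.8 -19.22 = 62.6 dB.

62.6 dB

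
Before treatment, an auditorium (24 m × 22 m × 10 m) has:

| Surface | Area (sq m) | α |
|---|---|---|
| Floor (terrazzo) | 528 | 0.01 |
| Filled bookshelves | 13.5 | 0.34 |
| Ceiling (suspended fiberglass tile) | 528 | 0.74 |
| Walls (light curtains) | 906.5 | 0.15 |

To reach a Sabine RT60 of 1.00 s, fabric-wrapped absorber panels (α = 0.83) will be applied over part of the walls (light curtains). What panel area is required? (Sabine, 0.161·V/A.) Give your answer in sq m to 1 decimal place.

Equivalent absorption area: A₁ = 528*0.01 + 13.5*0.34 + 528*0.74 + 906.5*0.15 = 536.565 sq m.
V = 5280 m³. Target absorption A₂ = 0.161 × 5280 / 1.00 = 850.080 sabins.
ΔA needed = 850.080 − 536.565 = 313.515 sabins.
Net gain per sq m: Δα = 0.83 − 0.15 = 0.68.
Panel area = 313.515 / 0.68 = 461.1 sq m.

461.1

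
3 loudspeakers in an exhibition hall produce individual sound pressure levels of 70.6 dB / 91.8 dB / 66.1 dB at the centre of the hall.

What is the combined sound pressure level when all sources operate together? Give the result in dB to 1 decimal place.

91.8 dB

Σ 10^(Lᵢ/10) = 1.529e+09.
L_total = 10·log₁₀(1.529e+09) = 91.8 dB.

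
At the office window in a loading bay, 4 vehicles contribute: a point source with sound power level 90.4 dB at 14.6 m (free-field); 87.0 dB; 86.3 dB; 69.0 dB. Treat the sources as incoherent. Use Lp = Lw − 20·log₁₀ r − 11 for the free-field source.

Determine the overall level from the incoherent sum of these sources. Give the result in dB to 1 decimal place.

89.7 dB

Source at 14.6 m: Lp = 90.4 − 20·log₁₀(14.6) − 11 = 56.1 dB.
Σ 10^(Lᵢ/10) = 9.361e+08.
Combined level = 10 log₁₀(9.361e+08) = 89.7 dB.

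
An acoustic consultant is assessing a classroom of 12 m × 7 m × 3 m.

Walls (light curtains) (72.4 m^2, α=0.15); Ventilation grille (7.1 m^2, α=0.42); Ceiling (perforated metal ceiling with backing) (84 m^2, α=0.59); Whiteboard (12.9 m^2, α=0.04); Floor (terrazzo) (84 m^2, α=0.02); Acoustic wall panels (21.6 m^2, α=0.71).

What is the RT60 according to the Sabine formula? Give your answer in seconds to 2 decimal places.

Total absorption A = 72.4*0.15 + 7.1*0.42 + 84*0.59 + 12.9*0.04 + 84*0.02 + 21.6*0.71
  = 10.860 + 2.982 + 49.560 + 0.516 + 1.680 + 15.336 = 80.934 m^2 sabins.
Room volume: 252 m³.
RT60 = 0.161 · V / A = 0.161 × 252 / 80.934 = 0.50 s.

0.50 s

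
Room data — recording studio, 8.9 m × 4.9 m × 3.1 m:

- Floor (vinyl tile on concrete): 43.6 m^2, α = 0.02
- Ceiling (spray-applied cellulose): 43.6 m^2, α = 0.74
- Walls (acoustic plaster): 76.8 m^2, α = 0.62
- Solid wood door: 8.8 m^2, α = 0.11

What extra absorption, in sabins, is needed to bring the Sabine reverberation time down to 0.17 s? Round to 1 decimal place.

46.3 sabins

A₁ = Σ Sᵢαᵢ = 43.6*0.02 + 43.6*0.74 + 76.8*0.62 + 8.8*0.11 = 81.720 sabins.
For T = 0.17 s, need A₂ = 0.161·V/T = 0.161·135.191/0.17 = 128.034 sabins.
ΔA = A₂ − A₁ = 128.034 − 81.720 = 46.3 sabins.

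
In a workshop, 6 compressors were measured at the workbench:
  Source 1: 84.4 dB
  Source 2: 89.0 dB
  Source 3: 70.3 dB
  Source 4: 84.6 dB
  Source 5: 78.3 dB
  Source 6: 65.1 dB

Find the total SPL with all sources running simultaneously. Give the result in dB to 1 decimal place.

91.6 dB

Σ 10^(Lᵢ/10) = 1.44e+09.
L_total = 10·log₁₀(1.44e+09) = 91.6 dB.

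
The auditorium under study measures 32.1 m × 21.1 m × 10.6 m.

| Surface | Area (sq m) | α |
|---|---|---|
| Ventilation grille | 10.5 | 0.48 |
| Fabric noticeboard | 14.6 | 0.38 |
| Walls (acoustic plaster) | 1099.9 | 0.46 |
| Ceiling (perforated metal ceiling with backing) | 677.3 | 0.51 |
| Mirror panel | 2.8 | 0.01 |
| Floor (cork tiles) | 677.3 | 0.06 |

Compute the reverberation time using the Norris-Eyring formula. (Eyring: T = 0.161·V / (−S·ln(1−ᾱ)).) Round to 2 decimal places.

S = Σ Sᵢ = 2482.4 sq m.
Absorption A = 10.5×0.48 + 14.6×0.38 + 1099.9×0.46 + 677.3×0.51 + 2.8×0.01 + 677.3×0.06 = 902.631 sabins.
Mean coefficient ᾱ = A/S = 0.3636.
Eyring denominator: −S ln(1−ᾱ) = 1121.866.
V = 32.1 × 21.1 × 10.6 = 7179.486 m³.
RT60 = 0.161 × 7179.486 / 1121.866 = 1.03 s.

1.03 s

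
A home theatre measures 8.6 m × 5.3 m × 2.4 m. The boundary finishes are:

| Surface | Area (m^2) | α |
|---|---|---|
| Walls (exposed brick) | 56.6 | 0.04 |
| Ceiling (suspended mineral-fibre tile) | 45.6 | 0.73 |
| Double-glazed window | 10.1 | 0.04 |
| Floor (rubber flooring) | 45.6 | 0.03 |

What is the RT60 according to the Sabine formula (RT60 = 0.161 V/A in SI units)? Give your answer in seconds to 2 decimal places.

0.47 seconds

A = Σ Sᵢαᵢ = 56.6·0.04 + 45.6·0.73 + 10.1·0.04 + 45.6·0.03 = 37.324 sabins.
Room volume: 109.392 m³.
T = 0.161 V/A = 0.161·109.392/37.324 = 0.47 s.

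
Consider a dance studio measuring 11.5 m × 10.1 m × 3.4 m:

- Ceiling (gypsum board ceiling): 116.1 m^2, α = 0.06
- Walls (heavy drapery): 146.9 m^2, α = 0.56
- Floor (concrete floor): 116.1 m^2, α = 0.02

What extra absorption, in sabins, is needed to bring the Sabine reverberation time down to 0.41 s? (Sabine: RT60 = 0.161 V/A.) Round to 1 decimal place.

63.5 sabins

Equivalent absorption area: A₁ = 116.1*0.06 + 146.9*0.56 + 116.1*0.02 = 91.552 m^2.
Target A₂ = 0.161·394.91/0.41 = 155.074 sabins (V = 394.91 m³).
Shortfall: 155.074 − 91.552 = 63.5 sabins.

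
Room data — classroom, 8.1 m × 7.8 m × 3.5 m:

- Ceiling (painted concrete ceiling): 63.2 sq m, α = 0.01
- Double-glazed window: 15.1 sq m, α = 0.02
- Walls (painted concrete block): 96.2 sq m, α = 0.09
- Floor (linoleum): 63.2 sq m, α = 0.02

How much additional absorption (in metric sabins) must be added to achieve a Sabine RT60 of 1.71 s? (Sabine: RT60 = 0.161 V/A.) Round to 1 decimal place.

Equivalent absorption area: A₁ = 63.2·0.01 + 15.1·0.02 + 96.2·0.09 + 63.2·0.02 = 10.856 sq m.
For T = 1.71 s, need A₂ = 0.161·V/T = 0.161·221.13/1.71 = 20.820 sabins.
Additional absorption ΔA = 20.820 − 10.856 = 10.0 sabins.

10.0 sabins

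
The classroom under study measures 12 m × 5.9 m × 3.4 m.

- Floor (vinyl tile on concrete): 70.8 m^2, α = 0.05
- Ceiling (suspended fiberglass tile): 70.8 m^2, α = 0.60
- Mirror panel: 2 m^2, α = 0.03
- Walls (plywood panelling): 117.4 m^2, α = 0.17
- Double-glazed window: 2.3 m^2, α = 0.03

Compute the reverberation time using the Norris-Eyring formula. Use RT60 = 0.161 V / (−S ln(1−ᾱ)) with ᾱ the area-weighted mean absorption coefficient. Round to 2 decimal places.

0.51 sec

S = Σ Sᵢ = 263.3 m^2.
Σ(Sᵢαᵢ) = 70.8×0.05 + 70.8×0.60 + 2×0.03 + 117.4×0.17 + 2.3×0.03 = 66.107.
ᾱ = 66.107 / 263.3 = 0.2511.
Eyring denominator: −S ln(1−ᾱ) = 76.133.
V = 12 × 5.9 × 3.4 = 240.72 m³.
RT60 = 0.161 × 240.72 / 76.133 = 0.51 s.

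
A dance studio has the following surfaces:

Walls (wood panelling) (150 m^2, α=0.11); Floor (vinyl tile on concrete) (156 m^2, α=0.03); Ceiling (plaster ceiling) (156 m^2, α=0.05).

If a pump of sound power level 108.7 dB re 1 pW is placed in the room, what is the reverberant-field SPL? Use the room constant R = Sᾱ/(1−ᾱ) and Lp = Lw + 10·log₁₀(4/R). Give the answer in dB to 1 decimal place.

99.8 dB

Σ(Sᵢαᵢ) = 150×0.11 + 156×0.03 + 156×0.05 = 28.980; total area S = 462.0 m^2.
ᾱ = 28.980/462.0 = 0.0627; R = Sᾱ/(1−ᾱ) = 28.980/(1−0.0627) = 30.919 m^2.
Lp = Lw + 10 log₁₀(4/R) = 108.7 -8.88 = 99.8 dB.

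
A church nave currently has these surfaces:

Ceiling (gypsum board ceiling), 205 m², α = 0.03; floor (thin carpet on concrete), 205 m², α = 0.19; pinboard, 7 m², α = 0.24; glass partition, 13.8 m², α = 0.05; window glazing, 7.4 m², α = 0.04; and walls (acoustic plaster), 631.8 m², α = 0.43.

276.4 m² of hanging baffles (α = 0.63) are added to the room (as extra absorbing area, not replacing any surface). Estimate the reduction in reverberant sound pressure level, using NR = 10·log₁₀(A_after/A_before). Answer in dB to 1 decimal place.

1.9 dB

A_before = Σ Sᵢαᵢ = 205·0.03 + 205·0.19 + 7·0.24 + 13.8·0.05 + 7.4·0.04 + 631.8·0.43 = 319.440 sabins.
Treatment contributes 276.4·0.63 = 174.132 sabins.
New total A_after = 493.572 sabins.
NR = 10·log₁₀(493.572/319.440) = 1.9 dB.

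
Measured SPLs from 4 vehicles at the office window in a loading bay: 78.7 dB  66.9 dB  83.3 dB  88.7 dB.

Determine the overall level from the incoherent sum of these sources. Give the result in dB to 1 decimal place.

90.1 dB

Σ 10^(Lᵢ/10) = 1.034e+09.
Combined level = 10 log₁₀(1.034e+09) = 90.1 dB.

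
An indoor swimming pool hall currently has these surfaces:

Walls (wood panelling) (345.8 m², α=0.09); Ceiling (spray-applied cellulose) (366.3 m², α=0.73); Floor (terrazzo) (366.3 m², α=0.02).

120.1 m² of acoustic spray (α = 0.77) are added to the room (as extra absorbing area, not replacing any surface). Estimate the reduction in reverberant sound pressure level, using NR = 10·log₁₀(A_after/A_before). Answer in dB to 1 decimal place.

A_before = Σ Sᵢαᵢ = 345.8×0.09 + 366.3×0.73 + 366.3×0.02 = 305.847 sabins.
Added absorption = 120.1 × 0.77 = 92.477 sabins.
A_after = 305.847 + 92.477 = 398.324 sabins.
Reduction = 10 log₁₀(A_after/A_before) = 10 log₁₀(1.3024) = 1.1 dB.

1.1 dB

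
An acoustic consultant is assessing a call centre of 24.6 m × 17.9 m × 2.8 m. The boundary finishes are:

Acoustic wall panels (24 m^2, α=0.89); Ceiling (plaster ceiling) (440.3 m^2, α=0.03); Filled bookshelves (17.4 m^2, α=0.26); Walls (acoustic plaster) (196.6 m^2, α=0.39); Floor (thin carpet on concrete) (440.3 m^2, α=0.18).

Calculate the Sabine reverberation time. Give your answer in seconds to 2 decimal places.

Equivalent absorption area: A = 24×0.89 + 440.3×0.03 + 17.4×0.26 + 196.6×0.39 + 440.3×0.18 = 195.021 m^2.
Volume V = 24.6 × 17.9 × 2.8 = 1232.952 m³.
RT60 = 0.161 · V / A = 0.161 × 1232.952 / 195.021 = 1.02 s.

1.02 seconds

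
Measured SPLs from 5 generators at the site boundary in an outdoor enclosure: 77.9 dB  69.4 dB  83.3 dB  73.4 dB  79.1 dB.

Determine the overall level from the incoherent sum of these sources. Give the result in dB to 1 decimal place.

Converting to relative power and adding: 10^(77.9/10) + 10^(69.4/10) + 10^(83.3/10) + 10^(73.4/10) + 10^(79.1/10) = 3.873e+08.
L_total = 10·log₁₀(3.873e+08) = 85.9 dB.

85.9 dB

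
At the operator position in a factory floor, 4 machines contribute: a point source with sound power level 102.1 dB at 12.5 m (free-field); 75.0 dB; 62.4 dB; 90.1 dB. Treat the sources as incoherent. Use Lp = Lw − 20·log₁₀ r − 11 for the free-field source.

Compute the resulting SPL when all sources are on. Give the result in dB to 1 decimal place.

90.3 dB

Source at 12.5 m: Lp = 102.1 − 20·log₁₀(12.5) − 11 = 69.2 dB.
Σ 10^(Lᵢ/10) = 1.065e+09.
Back to dB: 10·log₁₀ Σ = 90.3 dB.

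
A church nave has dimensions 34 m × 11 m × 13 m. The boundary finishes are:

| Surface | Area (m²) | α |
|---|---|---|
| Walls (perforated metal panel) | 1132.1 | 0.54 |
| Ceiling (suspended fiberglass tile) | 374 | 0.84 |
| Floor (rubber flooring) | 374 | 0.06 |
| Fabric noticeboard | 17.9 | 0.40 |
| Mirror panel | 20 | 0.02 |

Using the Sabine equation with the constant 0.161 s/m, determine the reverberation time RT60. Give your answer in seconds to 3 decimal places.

0.819 s

Equivalent absorption area: A = 1132.1×0.54 + 374×0.84 + 374×0.06 + 17.9×0.40 + 20×0.02 = 955.494 m².
Room volume: 4862 m³.
Sabine: RT60 = 0.161 × 4862 / 955.494 = 0.819 s.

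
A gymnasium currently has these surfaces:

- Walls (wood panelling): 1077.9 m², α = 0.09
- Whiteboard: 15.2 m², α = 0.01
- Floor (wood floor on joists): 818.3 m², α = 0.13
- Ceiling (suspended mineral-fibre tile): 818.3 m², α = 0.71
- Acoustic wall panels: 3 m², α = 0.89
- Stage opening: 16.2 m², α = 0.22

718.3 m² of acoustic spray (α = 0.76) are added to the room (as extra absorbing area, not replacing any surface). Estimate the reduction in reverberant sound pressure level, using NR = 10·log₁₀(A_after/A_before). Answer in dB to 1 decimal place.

2.3 dB

Total absorption A_before = 1077.9·0.09 + 15.2·0.01 + 818.3·0.13 + 818.3·0.71 + 3·0.89 + 16.2·0.22
  = 97.011 + 0.152 + 106.379 + 580.993 + 2.670 + 3.564 = 790.769 m² sabins.
Added absorption = 718.3 × 0.76 = 545.908 sabins.
A_after = 790.769 + 545.908 = 1336.677 sabins.
NR = 10·log₁₀(1336.677/790.769) = 2.3 dB.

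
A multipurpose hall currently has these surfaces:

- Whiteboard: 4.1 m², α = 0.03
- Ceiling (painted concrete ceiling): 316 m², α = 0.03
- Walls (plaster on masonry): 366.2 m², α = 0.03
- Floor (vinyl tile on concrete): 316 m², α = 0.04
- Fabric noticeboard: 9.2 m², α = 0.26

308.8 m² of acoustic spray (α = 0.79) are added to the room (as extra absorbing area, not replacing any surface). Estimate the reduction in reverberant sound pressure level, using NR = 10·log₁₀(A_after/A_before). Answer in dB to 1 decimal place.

8.9 dB

A_before = Σ Sᵢαᵢ = 4.1*0.03 + 316*0.03 + 366.2*0.03 + 316*0.04 + 9.2*0.26 = 35.621 sabins.
Added absorption = 308.8 × 0.79 = 243.952 sabins.
New total A_after = 279.573 sabins.
NR = 10·log₁₀(279.573/35.621) = 8.9 dB.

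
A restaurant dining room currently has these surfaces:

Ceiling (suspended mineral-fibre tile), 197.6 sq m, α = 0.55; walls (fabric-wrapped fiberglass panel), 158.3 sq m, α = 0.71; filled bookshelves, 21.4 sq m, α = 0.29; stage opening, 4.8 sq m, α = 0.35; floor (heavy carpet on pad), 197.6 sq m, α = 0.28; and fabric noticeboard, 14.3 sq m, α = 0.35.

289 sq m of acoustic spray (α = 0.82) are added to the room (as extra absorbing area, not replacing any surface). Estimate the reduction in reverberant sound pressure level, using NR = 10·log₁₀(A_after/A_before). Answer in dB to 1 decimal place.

2.6 dB

Summing Sᵢαᵢ: 108.680 + 112.393 + 6.206 + 1.680 + 55.328 + 5.005 → A_before = 289.292 sabins.
Added absorption = 289 × 0.82 = 236.980 sabins.
A_after = 289.292 + 236.980 = 526.272 sabins.
NR = 10·log₁₀(526.272/289.292) = 2.6 dB.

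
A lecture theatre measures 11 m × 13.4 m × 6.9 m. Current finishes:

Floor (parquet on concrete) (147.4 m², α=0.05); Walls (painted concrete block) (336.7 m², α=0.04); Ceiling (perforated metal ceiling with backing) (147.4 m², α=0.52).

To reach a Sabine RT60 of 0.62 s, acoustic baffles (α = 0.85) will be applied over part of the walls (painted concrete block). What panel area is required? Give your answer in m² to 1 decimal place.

A₁ = Σ Sᵢαᵢ = 147.4·0.05 + 336.7·0.04 + 147.4·0.52 = 97.486 sabins.
V = 1017.06 m³. Target absorption A₂ = 0.161 × 1017.06 / 0.62 = 264.108 sabins.
ΔA needed = 264.108 − 97.486 = 166.622 sabins.
Net gain per m²: Δα = 0.85 − 0.04 = 0.81.
Panel area = 166.622 / 0.81 = 205.7 m².

205.7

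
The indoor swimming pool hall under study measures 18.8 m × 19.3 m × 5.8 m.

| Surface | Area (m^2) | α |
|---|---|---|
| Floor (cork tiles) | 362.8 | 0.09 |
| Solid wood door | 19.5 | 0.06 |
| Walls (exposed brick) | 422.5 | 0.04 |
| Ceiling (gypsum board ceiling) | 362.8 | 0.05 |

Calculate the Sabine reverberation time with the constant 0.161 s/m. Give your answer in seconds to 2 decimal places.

Total absorption A = 362.8·0.09 + 19.5·0.06 + 422.5·0.04 + 362.8·0.05
  = 32.652 + 1.170 + 16.900 + 18.140 = 68.862 m^2 sabins.
Volume V = 18.8 × 19.3 × 5.8 = 2104.472 m³.
Sabine: RT60 = 0.161 × 2104.472 / 68.862 = 4.92 s.

4.92 s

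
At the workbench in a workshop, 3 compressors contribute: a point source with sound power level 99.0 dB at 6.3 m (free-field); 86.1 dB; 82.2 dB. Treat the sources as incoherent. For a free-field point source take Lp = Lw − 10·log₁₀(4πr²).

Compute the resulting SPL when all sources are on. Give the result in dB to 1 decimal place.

Source at 6.3 m: Lp = 99.0 − 10·log₁₀(4π·6.3²) = 99.0 − 10·log₁₀(498.759) = 72.0 dB.
Sum in the linear (power) domain: Σ 10^(Lᵢ/10) = 10^(72.0/10) + 10^(86.1/10) + 10^(82.2/10) = 5.892e+08.
Combined level = 10 log₁₀(5.892e+08) = 87.7 dB.

87.7 dB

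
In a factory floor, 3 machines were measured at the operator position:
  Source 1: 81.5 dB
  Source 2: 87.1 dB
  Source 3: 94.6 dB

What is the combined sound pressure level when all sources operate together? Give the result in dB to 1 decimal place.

Σ 10^(Lᵢ/10) = 3.538e+09.
Back to dB: 10·log₁₀ Σ = 95.5 dB.

95.5 dB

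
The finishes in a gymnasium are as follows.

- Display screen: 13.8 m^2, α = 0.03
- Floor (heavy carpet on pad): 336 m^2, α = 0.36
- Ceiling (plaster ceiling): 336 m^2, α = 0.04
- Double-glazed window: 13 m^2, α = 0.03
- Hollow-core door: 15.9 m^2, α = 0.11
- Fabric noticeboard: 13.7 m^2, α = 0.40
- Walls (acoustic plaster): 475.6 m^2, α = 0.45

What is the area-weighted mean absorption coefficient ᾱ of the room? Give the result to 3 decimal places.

Total surface area S = 1204.0 m^2.
A = 13.8×0.03 + 336×0.36 + 336×0.04 + 13×0.03 + 15.9×0.11 + 13.7×0.40 + 475.6×0.45 = 356.453 sabins.
ᾱ = 356.453 / 1204.0 = 0.296.

0.296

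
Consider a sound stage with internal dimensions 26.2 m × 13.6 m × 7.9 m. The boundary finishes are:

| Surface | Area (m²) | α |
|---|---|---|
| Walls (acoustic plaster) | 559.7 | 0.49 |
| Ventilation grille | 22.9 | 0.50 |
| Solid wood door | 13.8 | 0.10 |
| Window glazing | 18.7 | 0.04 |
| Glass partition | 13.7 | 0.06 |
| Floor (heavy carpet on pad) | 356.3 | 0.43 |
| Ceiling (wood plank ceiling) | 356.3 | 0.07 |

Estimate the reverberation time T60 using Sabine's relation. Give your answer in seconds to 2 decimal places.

0.97 s

Summing Sᵢαᵢ: 274.253 + 11.450 + 1.380 + 0.748 + 0.822 + 153.209 + 24.941 → A = 466.803 sabins.
Room volume: 2814.928 m³.
T = 0.161 V/A = 0.161·2814.928/466.803 = 0.97 s.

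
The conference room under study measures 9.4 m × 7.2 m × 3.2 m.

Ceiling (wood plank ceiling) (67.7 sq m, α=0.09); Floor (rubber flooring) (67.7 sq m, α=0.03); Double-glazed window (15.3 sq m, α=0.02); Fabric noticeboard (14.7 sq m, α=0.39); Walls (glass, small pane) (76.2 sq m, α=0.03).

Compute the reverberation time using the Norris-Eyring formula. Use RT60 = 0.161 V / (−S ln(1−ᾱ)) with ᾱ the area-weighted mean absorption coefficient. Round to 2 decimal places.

2.05 seconds

Total surface area S = 67.7 + 67.7 + 15.3 + 14.7 + 76.2 = 241.6 sq m.
Absorption A = 67.7×0.09 + 67.7×0.03 + 15.3×0.02 + 14.7×0.39 + 76.2×0.03 = 16.449 sabins.
ᾱ = 16.449 / 241.6 = 0.0681.
Eyring denominator: −S ln(1−ᾱ) = 17.040.
V = 9.4 × 7.2 × 3.2 = 216.576 m³.
RT60 = 0.161 × 216.576 / 17.040 = 2.05 s.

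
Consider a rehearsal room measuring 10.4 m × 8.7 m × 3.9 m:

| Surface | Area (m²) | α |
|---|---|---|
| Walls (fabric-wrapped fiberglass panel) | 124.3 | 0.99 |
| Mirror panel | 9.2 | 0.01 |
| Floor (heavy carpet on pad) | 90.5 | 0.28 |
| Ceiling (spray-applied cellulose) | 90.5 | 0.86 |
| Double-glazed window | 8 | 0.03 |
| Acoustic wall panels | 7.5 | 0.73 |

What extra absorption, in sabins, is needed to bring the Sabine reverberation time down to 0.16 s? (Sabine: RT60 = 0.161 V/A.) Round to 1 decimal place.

123.0 sabins

A₁ = Σ Sᵢαᵢ = 124.3*0.99 + 9.2*0.01 + 90.5*0.28 + 90.5*0.86 + 8*0.03 + 7.5*0.73 = 232.034 sabins.
For T = 0.16 s, need A₂ = 0.161·V/T = 0.161·352.872/0.16 = 355.077 sabins.
ΔA = A₂ − A₁ = 355.077 − 232.034 = 123.0 sabins.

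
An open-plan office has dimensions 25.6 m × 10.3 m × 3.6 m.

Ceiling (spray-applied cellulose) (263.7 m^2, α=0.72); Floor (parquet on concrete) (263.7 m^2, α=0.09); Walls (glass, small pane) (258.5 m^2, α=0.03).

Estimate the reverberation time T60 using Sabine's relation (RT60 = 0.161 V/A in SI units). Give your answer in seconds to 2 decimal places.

0.69 s

Summing Sᵢαᵢ: 189.864 + 23.733 + 7.755 → A = 221.352 sabins.
Volume V = 25.6 × 10.3 × 3.6 = 949.248 m³.
Sabine: RT60 = 0.161 × 949.248 / 221.352 = 0.69 s.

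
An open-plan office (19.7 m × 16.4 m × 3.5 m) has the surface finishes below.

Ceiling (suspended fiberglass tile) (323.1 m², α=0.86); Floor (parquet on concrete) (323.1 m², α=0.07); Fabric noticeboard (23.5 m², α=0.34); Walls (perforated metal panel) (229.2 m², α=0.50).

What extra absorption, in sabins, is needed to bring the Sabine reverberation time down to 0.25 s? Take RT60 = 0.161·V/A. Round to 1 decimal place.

305.1 sabins

Summing Sᵢαᵢ: 277.866 + 22.617 + 7.990 + 114.600 → A₁ = 423.073 sabins.
For T = 0.25 s, need A₂ = 0.161·V/T = 0.161·1130.78/0.25 = 728.222 sabins.
Shortfall: 728.222 − 423.073 = 305.1 sabins.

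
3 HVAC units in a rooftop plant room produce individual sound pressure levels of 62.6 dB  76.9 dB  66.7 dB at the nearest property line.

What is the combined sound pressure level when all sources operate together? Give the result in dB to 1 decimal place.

Converting to relative power and adding: 10^(62.6/10) + 10^(76.9/10) + 10^(66.7/10) = 5.547e+07.
L_total = 10·log₁₀(5.547e+07) = 77.4 dB.

77.4 dB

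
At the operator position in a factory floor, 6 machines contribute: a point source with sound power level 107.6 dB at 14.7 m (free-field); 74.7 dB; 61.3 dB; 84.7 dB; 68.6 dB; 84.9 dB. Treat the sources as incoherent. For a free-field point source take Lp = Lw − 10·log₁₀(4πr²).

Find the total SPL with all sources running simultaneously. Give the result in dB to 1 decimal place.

Source at 14.7 m: Lp = 107.6 − 10·log₁₀(4π·14.7²) = 107.6 − 10·log₁₀(2715.467) = 73.3 dB.
Converting to relative power and adding: 10^(73.3/10) + 10^(74.7/10) + 10^(61.3/10) + 10^(84.7/10) + 10^(68.6/10) + 10^(84.9/10) = 6.636e+08.
L_total = 10·log₁₀(6.636e+08) = 88.2 dB.

88.2 dB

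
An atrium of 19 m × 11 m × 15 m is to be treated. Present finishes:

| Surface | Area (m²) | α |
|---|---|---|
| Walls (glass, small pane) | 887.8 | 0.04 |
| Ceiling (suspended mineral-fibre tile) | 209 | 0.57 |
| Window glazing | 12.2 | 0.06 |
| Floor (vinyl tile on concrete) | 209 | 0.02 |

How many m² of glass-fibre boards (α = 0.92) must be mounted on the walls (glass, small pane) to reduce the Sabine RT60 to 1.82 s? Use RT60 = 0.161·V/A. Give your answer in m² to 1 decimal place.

133.8

Summing Sᵢαᵢ: 35.512 + 119.130 + 0.732 + 4.180 → A₁ = 159.554 sabins.
Required A₂ = 0.161·3135/1.82 = 277.327 sabins.
Absorption to add: 277.327 − 159.554 = 117.773 sabins.
Net gain per m²: Δα = 0.92 − 0.04 = 0.88.
Panel area = 117.773 / 0.88 = 133.8 m².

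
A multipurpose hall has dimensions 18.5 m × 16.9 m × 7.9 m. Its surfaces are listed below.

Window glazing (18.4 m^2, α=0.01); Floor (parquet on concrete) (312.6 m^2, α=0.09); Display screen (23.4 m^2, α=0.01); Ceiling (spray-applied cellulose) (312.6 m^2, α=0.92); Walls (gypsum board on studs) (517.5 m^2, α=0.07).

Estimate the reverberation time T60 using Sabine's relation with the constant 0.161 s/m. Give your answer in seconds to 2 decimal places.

1.13 seconds

A = Σ Sᵢαᵢ = 18.4×0.01 + 312.6×0.09 + 23.4×0.01 + 312.6×0.92 + 517.5×0.07 = 352.369 sabins.
Room volume: 2469.935 m³.
T = 0.161 V/A = 0.161·2469.935/352.369 = 1.13 s.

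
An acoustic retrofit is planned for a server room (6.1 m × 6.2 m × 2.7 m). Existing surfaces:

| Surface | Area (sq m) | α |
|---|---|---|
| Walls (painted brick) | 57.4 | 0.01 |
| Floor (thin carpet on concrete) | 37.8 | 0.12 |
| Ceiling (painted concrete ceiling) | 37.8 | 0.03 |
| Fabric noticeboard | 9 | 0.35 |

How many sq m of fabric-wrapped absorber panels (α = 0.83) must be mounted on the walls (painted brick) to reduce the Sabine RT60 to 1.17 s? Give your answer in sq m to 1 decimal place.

5.7

Summing Sᵢαᵢ: 0.574 + 4.536 + 1.134 + 3.150 → A₁ = 9.394 sabins.
Required A₂ = 0.161·102.114/1.17 = 14.052 sabins.
Absorption to add: 14.052 − 9.394 = 4.658 sabins.
Each sq m of panel replacing the walls (painted brick) adds (0.83 − 0.01) = 0.82 sabins.
Panel area = 4.658 / 0.82 = 5.7 sq m.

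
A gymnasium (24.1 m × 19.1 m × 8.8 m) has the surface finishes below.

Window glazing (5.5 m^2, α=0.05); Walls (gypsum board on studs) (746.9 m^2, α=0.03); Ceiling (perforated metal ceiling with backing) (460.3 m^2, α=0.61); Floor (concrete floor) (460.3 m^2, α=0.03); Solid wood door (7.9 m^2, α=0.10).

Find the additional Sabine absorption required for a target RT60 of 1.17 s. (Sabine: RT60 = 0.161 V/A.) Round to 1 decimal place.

A₁ = Σ Sᵢαᵢ = 5.5*0.05 + 746.9*0.03 + 460.3*0.61 + 460.3*0.03 + 7.9*0.10 = 318.064 sabins.
V = 4050.728 m³. Required absorption A₂ = 0.161 × 4050.728 / 1.17 = 557.408 sabins.
Shortfall: 557.408 − 318.064 = 239.3 sabins.

239.3 sabins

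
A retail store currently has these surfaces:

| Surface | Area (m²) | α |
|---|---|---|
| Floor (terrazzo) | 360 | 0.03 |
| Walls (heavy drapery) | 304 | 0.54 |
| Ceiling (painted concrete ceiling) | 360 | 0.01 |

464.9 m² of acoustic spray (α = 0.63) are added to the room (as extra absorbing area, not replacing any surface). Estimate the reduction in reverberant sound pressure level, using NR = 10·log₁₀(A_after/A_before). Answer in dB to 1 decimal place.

4.2 dB

A_before = Σ Sᵢαᵢ = 360·0.03 + 304·0.54 + 360·0.01 = 178.560 sabins.
Treatment contributes 464.9·0.63 = 292.887 sabins.
New total A_after = 471.447 sabins.
Reduction = 10 log₁₀(A_after/A_before) = 10 log₁₀(2.6403) = 4.2 dB.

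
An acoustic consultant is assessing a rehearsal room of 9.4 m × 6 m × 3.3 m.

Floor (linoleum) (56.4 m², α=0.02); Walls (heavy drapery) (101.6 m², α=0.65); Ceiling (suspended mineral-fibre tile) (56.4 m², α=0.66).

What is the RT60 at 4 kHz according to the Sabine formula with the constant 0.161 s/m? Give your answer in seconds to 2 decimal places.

A = Σ Sᵢαᵢ = 56.4×0.02 + 101.6×0.65 + 56.4×0.66 = 104.392 sabins.
Volume V = 9.4 × 6 × 3.3 = 186.12 m³.
T = 0.161 V/A = 0.161·186.12/104.392 = 0.29 s.

0.29 sec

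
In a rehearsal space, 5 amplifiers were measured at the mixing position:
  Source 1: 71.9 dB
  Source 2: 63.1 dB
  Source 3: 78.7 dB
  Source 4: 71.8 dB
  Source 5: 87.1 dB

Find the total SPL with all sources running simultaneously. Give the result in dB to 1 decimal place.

Σ 10^(Lᵢ/10) = 6.197e+08.
Back to dB: 10·log₁₀ Σ = 87.9 dB.

87.9 dB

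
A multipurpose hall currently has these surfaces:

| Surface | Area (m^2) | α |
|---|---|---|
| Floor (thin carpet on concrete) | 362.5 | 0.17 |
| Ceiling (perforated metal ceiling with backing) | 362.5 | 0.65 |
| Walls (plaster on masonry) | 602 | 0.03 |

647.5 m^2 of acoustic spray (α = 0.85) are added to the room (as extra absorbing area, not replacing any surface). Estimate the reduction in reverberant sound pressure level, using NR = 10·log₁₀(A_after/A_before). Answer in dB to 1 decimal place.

Equivalent absorption area: A_before = 362.5×0.17 + 362.5×0.65 + 602×0.03 = 315.310 m^2.
Treatment contributes 647.5·0.85 = 550.375 sabins.
New total A_after = 865.685 sabins.
NR = 10·log₁₀(865.685/315.310) = 4.4 dB.

4.4 dB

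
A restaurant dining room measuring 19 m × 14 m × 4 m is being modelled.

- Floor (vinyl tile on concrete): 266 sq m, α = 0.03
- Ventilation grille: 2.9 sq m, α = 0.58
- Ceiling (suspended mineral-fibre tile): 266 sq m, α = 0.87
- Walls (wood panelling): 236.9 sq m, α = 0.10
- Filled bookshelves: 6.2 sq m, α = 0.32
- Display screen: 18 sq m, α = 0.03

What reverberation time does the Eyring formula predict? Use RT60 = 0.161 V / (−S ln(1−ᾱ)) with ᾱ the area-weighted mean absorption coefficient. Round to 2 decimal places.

0.53 sec

S = Σ Sᵢ = 796.0 sq m.
Absorption A = 266×0.03 + 2.9×0.58 + 266×0.87 + 236.9×0.10 + 6.2×0.32 + 18×0.03 = 267.296 sabins.
ᾱ = 267.296 / 796.0 = 0.3358.
−S·ln(1−ᾱ) = −796.0 × ln(1 − 0.3358) = 325.701.
V = 19 × 14 × 4 = 1064 m³.
T = 0.161·V/[−S·ln(1−ᾱ)] = 0.161·1064/325.701 = 0.53 s.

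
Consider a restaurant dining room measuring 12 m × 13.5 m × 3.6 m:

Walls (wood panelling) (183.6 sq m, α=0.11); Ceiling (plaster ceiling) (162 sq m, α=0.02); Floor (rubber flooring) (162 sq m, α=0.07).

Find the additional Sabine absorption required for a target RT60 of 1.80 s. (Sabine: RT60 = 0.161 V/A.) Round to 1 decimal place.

17.4 sabins

Equivalent absorption area: A₁ = 183.6·0.11 + 162·0.02 + 162·0.07 = 34.776 sq m.
For T = 1.80 s, need A₂ = 0.161·V/T = 0.161·583.2/1.80 = 52.164 sabins.
Shortfall: 52.164 − 34.776 = 17.4 sabins.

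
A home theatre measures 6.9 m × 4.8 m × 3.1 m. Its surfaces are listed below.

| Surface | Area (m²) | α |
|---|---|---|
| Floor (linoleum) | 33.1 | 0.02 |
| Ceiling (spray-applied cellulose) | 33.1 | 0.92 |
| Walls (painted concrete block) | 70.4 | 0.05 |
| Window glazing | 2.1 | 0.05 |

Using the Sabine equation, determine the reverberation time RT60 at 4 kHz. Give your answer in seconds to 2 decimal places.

0.48 seconds

Summing Sᵢαᵢ: 0.662 + 30.452 + 3.520 + 0.105 → A = 34.739 sabins.
Room volume: 102.672 m³.
RT60 = 0.161 · V / A = 0.161 × 102.672 / 34.739 = 0.48 s.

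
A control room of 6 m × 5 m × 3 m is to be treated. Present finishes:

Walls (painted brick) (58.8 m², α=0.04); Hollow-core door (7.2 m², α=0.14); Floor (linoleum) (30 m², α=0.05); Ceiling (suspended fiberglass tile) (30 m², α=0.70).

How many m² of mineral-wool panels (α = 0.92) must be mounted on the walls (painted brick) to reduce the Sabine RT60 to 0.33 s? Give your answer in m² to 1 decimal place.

Summing Sᵢαᵢ: 2.352 + 1.008 + 1.500 + 21.000 → A₁ = 25.860 sabins.
V = 90 m³. Target absorption A₂ = 0.161 × 90 / 0.33 = 43.909 sabins.
Absorption to add: 43.909 − 25.860 = 18.049 sabins.
Each m² of panel replacing the walls (painted brick) adds (0.92 − 0.04) = 0.88 sabins.
Panel area = 18.049 / 0.88 = 20.5 m².

20.5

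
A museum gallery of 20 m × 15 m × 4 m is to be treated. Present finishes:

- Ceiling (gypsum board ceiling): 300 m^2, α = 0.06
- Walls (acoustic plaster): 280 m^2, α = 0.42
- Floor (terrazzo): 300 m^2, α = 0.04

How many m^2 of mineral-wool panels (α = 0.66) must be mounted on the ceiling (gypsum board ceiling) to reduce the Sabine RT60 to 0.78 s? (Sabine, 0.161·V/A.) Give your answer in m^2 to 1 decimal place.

166.8

Equivalent absorption area: A₁ = 300×0.06 + 280×0.42 + 300×0.04 = 147.600 m^2.
Required A₂ = 0.161·1200/0.78 = 247.692 sabins.
Absorption to add: 247.692 − 147.600 = 100.092 sabins.
Each m^2 of panel replacing the ceiling (gypsum board ceiling) adds (0.66 − 0.06) = 0.60 sabins.
Area = ΔA/Δα = 100.092/0.60 = 166.8 m^2.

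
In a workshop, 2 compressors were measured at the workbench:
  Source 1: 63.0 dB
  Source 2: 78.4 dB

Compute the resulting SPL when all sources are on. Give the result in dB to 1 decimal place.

78.5 dB

Sum in the linear (power) domain: Σ 10^(Lᵢ/10) = 10^(63.0/10) + 10^(78.4/10) = 7.118e+07.
L_total = 10·log₁₀(7.118e+07) = 78.5 dB.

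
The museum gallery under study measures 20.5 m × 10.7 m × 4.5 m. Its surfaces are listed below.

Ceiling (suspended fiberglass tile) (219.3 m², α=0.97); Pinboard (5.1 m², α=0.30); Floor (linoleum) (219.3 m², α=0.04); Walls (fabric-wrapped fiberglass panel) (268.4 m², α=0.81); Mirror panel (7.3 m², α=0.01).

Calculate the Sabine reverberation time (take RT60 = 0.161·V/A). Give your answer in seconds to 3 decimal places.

0.361 s

Summing Sᵢαᵢ: 212.721 + 1.530 + 8.772 + 217.404 + 0.073 → A = 440.500 sabins.
Room volume: 987.075 m³.
Sabine: RT60 = 0.161 × 987.075 / 440.500 = 0.361 s.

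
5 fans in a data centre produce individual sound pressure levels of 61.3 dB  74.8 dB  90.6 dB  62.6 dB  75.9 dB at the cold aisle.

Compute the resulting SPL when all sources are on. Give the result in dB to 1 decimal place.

90.9 dB

Σ 10^(Lᵢ/10) = 1.22e+09.
Combined level = 10 log₁₀(1.22e+09) = 90.9 dB.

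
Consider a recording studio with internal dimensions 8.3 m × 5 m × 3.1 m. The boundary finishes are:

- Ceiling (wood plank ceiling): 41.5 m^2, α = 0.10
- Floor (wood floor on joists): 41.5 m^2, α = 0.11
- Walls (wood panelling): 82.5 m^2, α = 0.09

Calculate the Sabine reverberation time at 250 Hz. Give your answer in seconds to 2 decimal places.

A = Σ Sᵢαᵢ = 41.5*0.10 + 41.5*0.11 + 82.5*0.09 = 16.140 sabins.
Volume V = 8.3 × 5 × 3.1 = 128.65 m³.
T = 0.161 V/A = 0.161·128.65/16.140 = 1.28 s.

1.28 sec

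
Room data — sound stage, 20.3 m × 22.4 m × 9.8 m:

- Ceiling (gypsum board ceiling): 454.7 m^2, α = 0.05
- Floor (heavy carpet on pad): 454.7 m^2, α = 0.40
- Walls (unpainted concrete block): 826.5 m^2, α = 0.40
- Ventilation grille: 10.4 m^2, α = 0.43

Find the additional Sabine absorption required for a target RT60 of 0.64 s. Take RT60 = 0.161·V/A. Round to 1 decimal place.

581.3 sabins

Equivalent absorption area: A₁ = 454.7·0.05 + 454.7·0.40 + 826.5·0.40 + 10.4·0.43 = 539.687 m^2.
For T = 0.64 s, need A₂ = 0.161·V/T = 0.161·4456.256/0.64 = 1121.027 sabins.
Additional absorption ΔA = 1121.027 − 539.687 = 581.3 sabins.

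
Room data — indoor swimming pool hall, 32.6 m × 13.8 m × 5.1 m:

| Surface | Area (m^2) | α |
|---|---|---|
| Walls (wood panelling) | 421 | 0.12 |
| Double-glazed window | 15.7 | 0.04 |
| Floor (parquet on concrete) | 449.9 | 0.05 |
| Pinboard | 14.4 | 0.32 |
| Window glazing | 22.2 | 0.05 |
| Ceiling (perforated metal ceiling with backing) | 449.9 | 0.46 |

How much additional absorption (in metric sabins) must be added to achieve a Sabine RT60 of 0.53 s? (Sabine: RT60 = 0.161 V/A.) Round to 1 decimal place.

410.7 sabins

A₁ = Σ Sᵢαᵢ = 421*0.12 + 15.7*0.04 + 449.9*0.05 + 14.4*0.32 + 22.2*0.05 + 449.9*0.46 = 286.315 sabins.
For T = 0.53 s, need A₂ = 0.161·V/T = 0.161·2294.388/0.53 = 696.974 sabins.
Shortfall: 696.974 − 286.315 = 410.7 sabins.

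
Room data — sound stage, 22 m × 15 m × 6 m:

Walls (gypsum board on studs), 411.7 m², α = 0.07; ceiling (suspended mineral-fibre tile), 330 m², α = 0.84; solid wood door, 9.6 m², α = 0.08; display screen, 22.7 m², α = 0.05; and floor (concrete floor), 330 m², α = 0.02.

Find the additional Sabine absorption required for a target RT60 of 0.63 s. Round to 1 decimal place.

A₁ = Σ Sᵢαᵢ = 411.7*0.07 + 330*0.84 + 9.6*0.08 + 22.7*0.05 + 330*0.02 = 314.522 sabins.
For T = 0.63 s, need A₂ = 0.161·V/T = 0.161·1980/0.63 = 506.000 sabins.
ΔA = A₂ − A₁ = 506.000 − 314.522 = 191.5 sabins.

191.5 sabins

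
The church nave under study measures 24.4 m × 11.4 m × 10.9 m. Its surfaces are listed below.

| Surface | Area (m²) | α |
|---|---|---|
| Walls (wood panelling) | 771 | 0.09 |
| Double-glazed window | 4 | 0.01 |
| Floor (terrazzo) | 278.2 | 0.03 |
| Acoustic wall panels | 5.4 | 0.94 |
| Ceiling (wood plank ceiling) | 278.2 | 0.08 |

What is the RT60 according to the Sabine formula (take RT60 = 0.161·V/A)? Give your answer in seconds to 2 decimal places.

4.64 seconds

Equivalent absorption area: A = 771×0.09 + 4×0.01 + 278.2×0.03 + 5.4×0.94 + 278.2×0.08 = 105.108 m².
Volume V = 24.4 × 11.4 × 10.9 = 3031.944 m³.
Sabine: RT60 = 0.161 × 3031.944 / 105.108 = 4.64 s.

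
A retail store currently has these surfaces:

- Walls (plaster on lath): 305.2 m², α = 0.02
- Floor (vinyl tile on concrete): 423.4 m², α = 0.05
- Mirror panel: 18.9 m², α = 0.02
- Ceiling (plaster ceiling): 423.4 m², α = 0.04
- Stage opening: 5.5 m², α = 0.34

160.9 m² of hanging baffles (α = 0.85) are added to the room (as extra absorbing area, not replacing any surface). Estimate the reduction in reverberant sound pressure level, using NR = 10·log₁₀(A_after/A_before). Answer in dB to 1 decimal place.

6.0 dB

Summing Sᵢαᵢ: 6.104 + 21.170 + 0.378 + 16.936 + 1.870 → A_before = 46.458 sabins.
Treatment contributes 160.9·0.85 = 136.765 sabins.
New total A_after = 183.223 sabins.
Reduction = 10 log₁₀(A_after/A_before) = 10 log₁₀(3.9438) = 6.0 dB.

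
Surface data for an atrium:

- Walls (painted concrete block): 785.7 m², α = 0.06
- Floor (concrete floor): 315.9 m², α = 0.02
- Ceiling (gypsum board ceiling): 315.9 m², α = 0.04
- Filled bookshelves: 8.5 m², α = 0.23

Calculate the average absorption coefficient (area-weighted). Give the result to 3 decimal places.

S = Σ Sᵢ = 785.7 + 315.9 + 315.9 + 8.5 = 1426.0 m².
Σ(Sᵢαᵢ) = 785.7·0.06 + 315.9·0.02 + 315.9·0.04 + 8.5·0.23 = 68.051.
ᾱ = 68.051 / 1426.0 = 0.048.

0.048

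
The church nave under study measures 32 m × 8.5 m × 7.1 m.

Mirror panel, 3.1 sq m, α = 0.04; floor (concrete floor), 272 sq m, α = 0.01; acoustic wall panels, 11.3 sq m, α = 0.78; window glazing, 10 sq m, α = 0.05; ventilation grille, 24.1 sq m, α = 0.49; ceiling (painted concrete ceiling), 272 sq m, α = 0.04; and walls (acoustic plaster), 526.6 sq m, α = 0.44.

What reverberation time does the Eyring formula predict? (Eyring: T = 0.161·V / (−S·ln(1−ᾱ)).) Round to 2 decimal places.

S = Σ Sᵢ = 1119.1 sq m.
Σ(Sᵢαᵢ) = 3.1×0.04 + 272×0.01 + 11.3×0.78 + 10×0.05 + 24.1×0.49 + 272×0.04 + 526.6×0.44 = 266.551.
Mean coefficient ᾱ = A/S = 0.2382.
−S·ln(1−ᾱ) = −1119.1 × ln(1 − 0.2382) = 304.475.
V = 32 × 8.5 × 7.1 = 1931.2 m³.
RT60 = 0.161 × 1931.2 / 304.475 = 1.02 s.

1.02 s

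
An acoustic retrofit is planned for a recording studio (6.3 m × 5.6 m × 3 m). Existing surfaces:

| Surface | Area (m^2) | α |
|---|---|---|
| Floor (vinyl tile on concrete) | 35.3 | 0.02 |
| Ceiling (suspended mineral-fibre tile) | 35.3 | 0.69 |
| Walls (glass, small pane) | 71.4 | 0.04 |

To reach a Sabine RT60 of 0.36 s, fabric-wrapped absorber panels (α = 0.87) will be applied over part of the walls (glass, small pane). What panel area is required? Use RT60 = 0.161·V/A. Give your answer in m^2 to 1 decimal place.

23.4

Total absorption A₁ = 35.3·0.02 + 35.3·0.69 + 71.4·0.04
  = 0.706 + 24.357 + 2.856 = 27.919 m^2 sabins.
Required A₂ = 0.161·105.84/0.36 = 47.334 sabins.
ΔA needed = 47.334 − 27.919 = 19.415 sabins.
Each m^2 of panel replacing the walls (glass, small pane) adds (0.87 − 0.04) = 0.83 sabins.
Panel area = 19.415 / 0.83 = 23.4 m^2.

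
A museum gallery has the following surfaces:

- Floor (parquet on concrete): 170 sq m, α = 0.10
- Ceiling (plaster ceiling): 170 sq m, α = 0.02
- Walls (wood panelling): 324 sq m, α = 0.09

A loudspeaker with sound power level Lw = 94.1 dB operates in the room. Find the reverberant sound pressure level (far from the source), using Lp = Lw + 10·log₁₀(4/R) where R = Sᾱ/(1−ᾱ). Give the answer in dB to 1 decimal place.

82.8 dB

A = 49.560 sabins; S = 664.0 sq m.
ᾱ = 0.0746, so room constant R = A/(1−ᾱ) = 53.555 sq m.
Lp = 94.1 + 10·log₁₀(4/53.555) = 94.1 + (-11.27) = 82.8 dB.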